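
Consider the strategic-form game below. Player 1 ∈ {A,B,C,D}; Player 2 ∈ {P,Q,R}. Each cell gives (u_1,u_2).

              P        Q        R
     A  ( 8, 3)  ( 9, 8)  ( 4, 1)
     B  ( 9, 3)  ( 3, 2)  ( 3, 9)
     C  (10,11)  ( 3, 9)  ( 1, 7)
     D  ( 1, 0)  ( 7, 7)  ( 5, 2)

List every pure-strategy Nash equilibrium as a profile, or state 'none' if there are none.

Nash profiles: (A,Q), (C,P)

(A,P): not NE [P1→C gives 10>8; P2→Q gives 8>3]
(A,Q): NE
(A,R): not NE [P1→D gives 5>4; P2→Q gives 8>1]
(B,P): not NE [P1→C gives 10>9; P2→R gives 9>3]
(B,Q): not NE [P1→A gives 9>3; P2→R gives 9>2]
(B,R): not NE [P1→D gives 5>3]
(C,P): NE
(C,Q): not NE [P1→A gives 9>3; P2→P gives 11>9]
(C,R): not NE [P1→D gives 5>1; P2→P gives 11>7]
(D,P): not NE [P1→C gives 10>1; P2→Q gives 7>0]
(D,Q): not NE [P1→A gives 9>7]
(D,R): not NE [P2→Q gives 7>2]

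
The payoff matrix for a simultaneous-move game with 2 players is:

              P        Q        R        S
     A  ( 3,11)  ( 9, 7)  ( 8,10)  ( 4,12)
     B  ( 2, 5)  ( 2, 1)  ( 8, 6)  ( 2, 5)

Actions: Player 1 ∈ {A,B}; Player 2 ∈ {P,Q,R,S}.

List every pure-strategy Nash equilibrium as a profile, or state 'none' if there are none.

(A,P): not NE [P2→S gives 12>11]
(A,Q): not NE [P2→S gives 12>7]
(A,R): not NE [P2→S gives 12>10]
(A,S): NE
(B,P): not NE [P1→A gives 3>2; P2→R gives 6>5]
(B,Q): not NE [P1→A gives 9>2; P2→R gives 6>1]
(B,R): NE
(B,S): not NE [P1→A gives 4>2; P2→R gives 6>5]

NE set: (A,S), (B,R)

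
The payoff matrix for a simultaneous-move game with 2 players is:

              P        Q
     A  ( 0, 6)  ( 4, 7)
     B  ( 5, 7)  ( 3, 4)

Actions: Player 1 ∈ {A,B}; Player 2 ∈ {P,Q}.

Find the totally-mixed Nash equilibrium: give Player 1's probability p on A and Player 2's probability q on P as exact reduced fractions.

P1 indiff ⇒ q·0+(1-q)·4 = q·5+(1-q)·3 ⇒ q(-5) = (1-q)(-1) ⇒ q = 1/6
P2 indiff ⇒ p·6+(1-p)·7 = p·7+(1-p)·4 ⇒ p(-1) = (1-p)(-3) ⇒ p = 3/4

p=3/4, q=1/6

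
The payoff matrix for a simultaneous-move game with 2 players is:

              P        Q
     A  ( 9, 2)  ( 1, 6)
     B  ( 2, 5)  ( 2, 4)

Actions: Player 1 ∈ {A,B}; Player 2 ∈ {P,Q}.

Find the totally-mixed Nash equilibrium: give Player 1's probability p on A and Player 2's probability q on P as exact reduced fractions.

P1 indiff ⇒ q·9+(1-q)·1 = q·2+(1-q)·2 ⇒ q(7) = (1-q)(1) ⇒ q = 1/8
P2 indiff ⇒ p·2+(1-p)·5 = p·6+(1-p)·4 ⇒ p(-4) = (1-p)(-1) ⇒ p = 1/5

(p,q) = (1/5, 1/8)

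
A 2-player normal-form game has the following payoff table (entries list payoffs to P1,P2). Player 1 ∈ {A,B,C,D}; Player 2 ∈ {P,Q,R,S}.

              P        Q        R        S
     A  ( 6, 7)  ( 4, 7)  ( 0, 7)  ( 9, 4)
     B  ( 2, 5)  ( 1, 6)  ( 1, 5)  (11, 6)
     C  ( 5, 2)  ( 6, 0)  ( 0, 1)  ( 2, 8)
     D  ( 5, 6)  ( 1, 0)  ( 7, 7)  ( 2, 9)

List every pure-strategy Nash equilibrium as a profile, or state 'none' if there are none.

(A,P): NE
(A,Q): not NE [P1→C gives 6>4]
(A,R): not NE [P1→D gives 7>0]
(A,S): not NE [P1→B gives 11>9; P2→R gives 7>4]
(B,P): not NE [P1→A gives 6>2; P2→S gives 6>5]
(B,Q): not NE [P1→C gives 6>1]
(B,R): not NE [P1→D gives 7>1; P2→S gives 6>5]
(B,S): NE
(C,P): not NE [P1→A gives 6>5; P2→S gives 8>2]
(C,Q): not NE [P2→S gives 8>0]
(C,R): not NE [P1→D gives 7>0; P2→S gives 8>1]
(C,S): not NE [P1→B gives 11>2]
(D,P): not NE [P1→A gives 6>5; P2→S gives 9>6]
(D,Q): not NE [P1→C gives 6>1; P2→S gives 9>0]
(D,R): not NE [P2→S gives 9>7]
(D,S): not NE [P1→B gives 11>2]

NE set: (A,P), (B,S)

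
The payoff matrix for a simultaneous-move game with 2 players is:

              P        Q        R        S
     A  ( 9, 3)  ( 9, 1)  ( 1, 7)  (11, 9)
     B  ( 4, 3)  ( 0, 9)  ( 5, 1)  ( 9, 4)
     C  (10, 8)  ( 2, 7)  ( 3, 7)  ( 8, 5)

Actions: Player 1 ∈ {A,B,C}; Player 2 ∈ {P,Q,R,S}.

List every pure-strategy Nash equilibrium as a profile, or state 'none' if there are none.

(A,P): not NE [P1→C gives 10>9; P2→S gives 9>3]
(A,Q): not NE [P2→S gives 9>1]
(A,R): not NE [P1→B gives 5>1; P2→S gives 9>7]
(A,S): NE
(B,P): not NE [P1→C gives 10>4; P2→Q gives 9>3]
(B,Q): not NE [P1→A gives 9>0]
(B,R): not NE [P2→Q gives 9>1]
(B,S): not NE [P1→A gives 11>9; P2→Q gives 9>4]
(C,P): NE
(C,Q): not NE [P1→A gives 9>2; P2→P gives 8>7]
(C,R): not NE [P1→B gives 5>3; P2→P gives 8>7]
(C,S): not NE [P1→A gives 11>8; P2→P gives 8>5]

NE set: (A,S), (C,P)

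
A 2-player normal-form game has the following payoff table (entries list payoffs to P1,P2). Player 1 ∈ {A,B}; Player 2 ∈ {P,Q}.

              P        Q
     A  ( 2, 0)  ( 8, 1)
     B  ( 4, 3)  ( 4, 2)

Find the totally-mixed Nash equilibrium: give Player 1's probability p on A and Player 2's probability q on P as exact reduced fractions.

P1 indiff ⇒ q·2+(1-q)·8 = q·4+(1-q)·4 ⇒ q(-2) = (1-q)(-4) ⇒ q = 2/3
P2 indiff ⇒ p·0+(1-p)·3 = p·1+(1-p)·2 ⇒ p(-1) = (1-p)(-1) ⇒ p = 1/2

p=1/2, q=2/3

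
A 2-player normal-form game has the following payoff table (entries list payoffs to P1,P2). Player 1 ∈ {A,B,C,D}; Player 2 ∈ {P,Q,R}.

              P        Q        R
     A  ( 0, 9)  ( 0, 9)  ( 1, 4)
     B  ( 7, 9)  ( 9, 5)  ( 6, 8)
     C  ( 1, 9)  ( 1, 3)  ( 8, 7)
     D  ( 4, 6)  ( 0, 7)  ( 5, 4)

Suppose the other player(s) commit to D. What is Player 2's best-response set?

u_2(P vs D) = 6
u_2(Q vs D) = 7
u_2(R vs D) = 4
max payoff 7 at {Q}

P2 best: {Q}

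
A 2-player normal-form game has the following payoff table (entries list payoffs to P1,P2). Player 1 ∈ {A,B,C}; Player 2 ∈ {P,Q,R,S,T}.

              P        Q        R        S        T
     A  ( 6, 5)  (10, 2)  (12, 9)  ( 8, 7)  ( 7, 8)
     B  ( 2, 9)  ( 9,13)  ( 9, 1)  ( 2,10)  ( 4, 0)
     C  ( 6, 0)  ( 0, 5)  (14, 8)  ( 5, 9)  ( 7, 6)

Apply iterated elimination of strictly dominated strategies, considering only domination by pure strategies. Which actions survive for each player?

P1 drop B (A beats it: P:6>2 Q:10>9 R:12>9 S:8>2 T:7>4)
P2 drop P (R beats it: A:9>5 C:8>0)
P2 drop Q (R beats it: A:9>2 C:8>5)
P2 drop T (R beats it: A:9>8 C:8>6)
P1→{A,C} P2→{R,S}

IESDS → P1:{A,C} P2:{R,S}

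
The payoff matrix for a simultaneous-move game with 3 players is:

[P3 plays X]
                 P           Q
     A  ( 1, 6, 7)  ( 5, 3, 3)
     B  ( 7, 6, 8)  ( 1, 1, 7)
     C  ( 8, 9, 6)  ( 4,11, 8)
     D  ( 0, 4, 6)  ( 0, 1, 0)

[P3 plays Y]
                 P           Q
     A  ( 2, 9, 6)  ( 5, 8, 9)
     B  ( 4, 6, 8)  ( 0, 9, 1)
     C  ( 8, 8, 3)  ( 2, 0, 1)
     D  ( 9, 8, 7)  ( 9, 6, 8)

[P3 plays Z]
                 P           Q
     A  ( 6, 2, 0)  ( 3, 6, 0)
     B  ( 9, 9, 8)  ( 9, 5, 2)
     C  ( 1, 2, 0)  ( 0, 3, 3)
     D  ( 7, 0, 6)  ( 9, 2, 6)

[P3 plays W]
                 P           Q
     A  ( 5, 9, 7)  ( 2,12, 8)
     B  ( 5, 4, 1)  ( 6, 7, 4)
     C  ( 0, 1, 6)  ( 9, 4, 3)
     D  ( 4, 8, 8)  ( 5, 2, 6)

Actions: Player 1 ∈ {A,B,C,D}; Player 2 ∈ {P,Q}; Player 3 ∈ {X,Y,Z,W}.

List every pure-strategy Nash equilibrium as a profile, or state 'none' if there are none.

(A,P,X): not NE [P1→C gives 8>1]
(A,P,Y): not NE [P1→D gives 9>2; P3→W gives 7>6]
(A,P,Z): not NE [P1→B gives 9>6; P2→Q gives 6>2; P3→W gives 7>0]
(A,P,W): not NE [P2→Q gives 12>9]
(A,Q,X): not NE [P2→P gives 6>3; P3→Y gives 9>3]
(A,Q,Y): not NE [P1→D gives 9>5; P2→P gives 9>8]
(A,Q,Z): not NE [P1→D gives 9>3; P3→Y gives 9>0]
(A,Q,W): not NE [P1→C gives 9>2; P3→Y gives 9>8]
(B,P,X): not NE [P1→C gives 8>7]
(B,P,Y): not NE [P1→D gives 9>4; P2→Q gives 9>6]
(B,P,Z): NE
(B,P,W): not NE [P2→Q gives 7>4; P3→Z gives 8>1]
(B,Q,X): not NE [P1→A gives 5>1; P2→P gives 6>1]
(B,Q,Y): not NE [P1→D gives 9>0; P3→X gives 7>1]
(B,Q,Z): not NE [P2→P gives 9>5; P3→X gives 7>2]
(B,Q,W): not NE [P1→C gives 9>6; P3→X gives 7>4]
(C,P,X): not NE [P2→Q gives 11>9]
(C,P,Y): not NE [P1→D gives 9>8; P3→W gives 6>3]
(C,P,Z): not NE [P1→B gives 9>1; P2→Q gives 3>2; P3→W gives 6>0]
(C,P,W): not NE [P1→B gives 5>0; P2→Q gives 4>1]
(C,Q,X): not NE [P1→A gives 5>4]
(C,Q,Y): not NE [P1→D gives 9>2; P2→P gives 8>0; P3→X gives 8>1]
(C,Q,Z): not NE [P1→D gives 9>0; P3→X gives 8>3]
(C,Q,W): not NE [P3→X gives 8>3]
(D,P,X): not NE [P1→C gives 8>0; P3→W gives 8>6]
(D,P,Y): not NE [P3→W gives 8>7]
(D,P,Z): not NE [P1→B gives 9>7; P2→Q gives 2>0; P3→W gives 8>6]
(D,P,W): not NE [P1→B gives 5>4]
(D,Q,X): not NE [P1→A gives 5>0; P2→P gives 4>1; P3→Y gives 8>0]
(D,Q,Y): not NE [P2→P gives 8>6]
(D,Q,Z): not NE [P3→Y gives 8>6]
(D,Q,W): not NE [P1→C gives 9>5; P2→P gives 8>2; P3→Y gives 8>6]

NE set: (B,P,Z)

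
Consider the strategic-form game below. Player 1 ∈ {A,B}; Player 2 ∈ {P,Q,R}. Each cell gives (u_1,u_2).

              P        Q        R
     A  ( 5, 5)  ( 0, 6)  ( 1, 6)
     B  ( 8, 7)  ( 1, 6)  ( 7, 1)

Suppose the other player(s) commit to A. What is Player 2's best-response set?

u_2(P vs A) = 5
u_2(Q vs A) = 6
u_2(R vs A) = 6
max payoff 6 at {Q,R}

argmax u_2 = {Q,R}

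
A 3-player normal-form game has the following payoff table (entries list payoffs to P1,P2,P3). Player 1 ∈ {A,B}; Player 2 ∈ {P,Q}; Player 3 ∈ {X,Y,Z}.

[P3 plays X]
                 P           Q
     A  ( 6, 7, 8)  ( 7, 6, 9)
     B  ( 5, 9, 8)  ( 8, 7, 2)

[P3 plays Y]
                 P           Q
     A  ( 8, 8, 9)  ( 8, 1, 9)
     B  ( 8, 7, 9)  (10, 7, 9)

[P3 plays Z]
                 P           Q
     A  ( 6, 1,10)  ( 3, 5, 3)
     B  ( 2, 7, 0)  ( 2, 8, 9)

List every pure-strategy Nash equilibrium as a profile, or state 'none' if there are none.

(A,P,X): not NE [P3→Z gives 10>8]
(A,P,Y): not NE [P3→Z gives 10>9]
(A,P,Z): not NE [P2→Q gives 5>1]
(A,Q,X): not NE [P1→B gives 8>7; P2→P gives 7>6]
(A,Q,Y): not NE [P1→B gives 10>8; P2→P gives 8>1]
(A,Q,Z): not NE [P3→Y gives 9>3]
(B,P,X): not NE [P1→A gives 6>5; P3→Y gives 9>8]
(B,P,Y): NE
(B,P,Z): not NE [P1→A gives 6>2; P2→Q gives 8>7; P3→Y gives 9>0]
(B,Q,X): not NE [P2→P gives 9>7; P3→Z gives 9>2]
(B,Q,Y): NE
(B,Q,Z): not NE [P1→A gives 3>2]

PSNE = {(B,P,Y), (B,Q,Y)}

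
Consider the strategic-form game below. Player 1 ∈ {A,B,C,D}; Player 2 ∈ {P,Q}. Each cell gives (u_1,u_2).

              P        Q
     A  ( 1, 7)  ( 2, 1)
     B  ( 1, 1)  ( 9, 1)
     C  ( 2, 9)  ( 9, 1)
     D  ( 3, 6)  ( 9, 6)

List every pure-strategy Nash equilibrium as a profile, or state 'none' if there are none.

Nash profiles: (B,Q), (D,P), (D,Q)

(A,P): not NE [P1→D gives 3>1]
(A,Q): not NE [P1→D gives 9>2; P2→P gives 7>1]
(B,P): not NE [P1→D gives 3>1]
(B,Q): NE
(C,P): not NE [P1→D gives 3>2]
(C,Q): not NE [P2→P gives 9>1]
(D,P): NE
(D,Q): NE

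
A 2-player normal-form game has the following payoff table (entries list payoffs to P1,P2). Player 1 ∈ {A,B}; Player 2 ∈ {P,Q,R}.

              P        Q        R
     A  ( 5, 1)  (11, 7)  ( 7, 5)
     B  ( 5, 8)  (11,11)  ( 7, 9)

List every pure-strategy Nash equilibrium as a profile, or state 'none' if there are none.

NE set: (A,Q), (B,Q)

(A,P): not NE [P2→Q gives 7>1]
(A,Q): NE
(A,R): not NE [P2→Q gives 7>5]
(B,P): not NE [P2→Q gives 11>8]
(B,Q): NE
(B,R): not NE [P2→Q gives 11>9]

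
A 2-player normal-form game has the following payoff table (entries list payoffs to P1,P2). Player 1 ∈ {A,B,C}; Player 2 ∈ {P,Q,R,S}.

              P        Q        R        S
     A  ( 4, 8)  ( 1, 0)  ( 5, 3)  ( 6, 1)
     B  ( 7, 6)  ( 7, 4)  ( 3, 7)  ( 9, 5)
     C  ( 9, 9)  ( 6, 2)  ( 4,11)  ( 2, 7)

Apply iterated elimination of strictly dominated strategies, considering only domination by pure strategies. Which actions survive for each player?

Remaining: P1:{A,C} P2:{P,R}

P2 drop Q (P beats it: A:8>0 B:6>4 C:9>2)
P2 drop S (P beats it: A:8>1 B:6>5 C:9>7)
P1 drop B (C beats it: P:9>7 R:4>3)
P1→{A,C} P2→{P,R}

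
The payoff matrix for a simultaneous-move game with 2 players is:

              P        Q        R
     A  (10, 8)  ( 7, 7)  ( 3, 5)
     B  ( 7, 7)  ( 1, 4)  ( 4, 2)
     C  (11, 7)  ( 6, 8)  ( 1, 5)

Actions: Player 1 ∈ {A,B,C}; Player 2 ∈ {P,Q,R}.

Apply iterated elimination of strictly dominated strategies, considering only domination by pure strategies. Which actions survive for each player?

IESDS → P1:{A,C} P2:{P,Q}

P2 drop R (P beats it: A:8>5 B:7>2 C:7>5)
P1 drop B (A beats it: P:10>7 Q:7>1)
P1→{A,C} P2→{P,Q}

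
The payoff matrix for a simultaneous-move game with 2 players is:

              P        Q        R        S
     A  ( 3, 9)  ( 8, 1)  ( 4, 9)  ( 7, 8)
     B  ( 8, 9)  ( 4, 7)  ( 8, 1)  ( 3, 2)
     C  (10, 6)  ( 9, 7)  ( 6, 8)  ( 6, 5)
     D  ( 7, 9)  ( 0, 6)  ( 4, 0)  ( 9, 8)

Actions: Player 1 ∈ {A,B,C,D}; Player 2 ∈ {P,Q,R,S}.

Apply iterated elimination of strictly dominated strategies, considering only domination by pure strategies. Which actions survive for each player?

P2 drop S (P beats it: A:9>8 B:9>2 C:6>5 D:9>8)
P1 drop A (C beats it: P:10>3 Q:9>8 R:6>4)
P1 drop D (B beats it: P:8>7 Q:4>0 R:8>4)
P1→{B,C} P2→{P,Q,R}

IESDS → P1:{B,C} P2:{P,Q,R}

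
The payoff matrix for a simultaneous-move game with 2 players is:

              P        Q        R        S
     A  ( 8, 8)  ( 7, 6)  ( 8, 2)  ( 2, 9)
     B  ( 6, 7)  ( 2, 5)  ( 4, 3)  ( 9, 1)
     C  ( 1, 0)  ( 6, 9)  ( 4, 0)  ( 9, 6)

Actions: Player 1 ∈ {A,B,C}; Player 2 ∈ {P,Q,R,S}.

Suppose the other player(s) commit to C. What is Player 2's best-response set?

argmax u_2 = {Q}

u_2(P vs C) = 0
u_2(Q vs C) = 9
u_2(R vs C) = 0
u_2(S vs C) = 6
max payoff 9 at {Q}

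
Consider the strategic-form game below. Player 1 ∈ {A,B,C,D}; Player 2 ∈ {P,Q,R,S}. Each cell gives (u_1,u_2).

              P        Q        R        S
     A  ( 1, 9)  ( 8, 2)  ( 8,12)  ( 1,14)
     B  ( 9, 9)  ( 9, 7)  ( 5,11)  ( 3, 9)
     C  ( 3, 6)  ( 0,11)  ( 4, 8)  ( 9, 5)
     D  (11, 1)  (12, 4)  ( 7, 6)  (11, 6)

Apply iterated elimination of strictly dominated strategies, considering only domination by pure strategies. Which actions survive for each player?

P1 drop B (D beats it: P:11>9 Q:12>9 R:7>5 S:11>3)
P1 drop C (D beats it: P:11>3 Q:12>0 R:7>4 S:11>9)
P2 drop P (R beats it: A:12>9 D:6>1)
P2 drop Q (R beats it: A:12>2 D:6>4)
P1→{A,D} P2→{R,S}

Remaining: P1:{A,D} P2:{R,S}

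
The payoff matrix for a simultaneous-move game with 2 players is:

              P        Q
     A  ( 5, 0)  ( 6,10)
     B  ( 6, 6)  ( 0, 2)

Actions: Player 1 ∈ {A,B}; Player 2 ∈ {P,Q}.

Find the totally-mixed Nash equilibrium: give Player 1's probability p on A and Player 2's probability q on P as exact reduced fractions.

P1 indiff ⇒ q·5+(1-q)·6 = q·6+(1-q)·0 ⇒ q(-1) = (1-q)(-6) ⇒ q = 6/7
P2 indiff ⇒ p·0+(1-p)·6 = p·10+(1-p)·2 ⇒ p(-10) = (1-p)(-4) ⇒ p = 2/7

(p,q) = (2/7, 6/7)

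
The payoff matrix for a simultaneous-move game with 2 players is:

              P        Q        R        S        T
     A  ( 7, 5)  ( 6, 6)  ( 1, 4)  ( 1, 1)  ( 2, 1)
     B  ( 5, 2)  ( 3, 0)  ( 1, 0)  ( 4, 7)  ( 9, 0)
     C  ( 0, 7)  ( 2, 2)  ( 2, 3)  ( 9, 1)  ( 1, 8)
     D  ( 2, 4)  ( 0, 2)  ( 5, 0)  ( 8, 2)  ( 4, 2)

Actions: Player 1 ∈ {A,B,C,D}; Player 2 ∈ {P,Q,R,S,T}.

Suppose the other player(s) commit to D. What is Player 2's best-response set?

u_2(P vs D) = 4
u_2(Q vs D) = 2
u_2(R vs D) = 0
u_2(S vs D) = 2
u_2(T vs D) = 2
max payoff 4 at {P}

BR_2 = {P}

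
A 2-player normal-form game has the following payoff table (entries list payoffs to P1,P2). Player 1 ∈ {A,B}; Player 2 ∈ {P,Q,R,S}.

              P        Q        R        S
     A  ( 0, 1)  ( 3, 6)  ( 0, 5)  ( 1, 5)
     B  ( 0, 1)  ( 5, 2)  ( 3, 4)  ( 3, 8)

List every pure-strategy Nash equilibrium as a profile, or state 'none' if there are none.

(A,P): not NE [P2→Q gives 6>1]
(A,Q): not NE [P1→B gives 5>3]
(A,R): not NE [P1→B gives 3>0; P2→Q gives 6>5]
(A,S): not NE [P1→B gives 3>1; P2→Q gives 6>5]
(B,P): not NE [P2→S gives 8>1]
(B,Q): not NE [P2→S gives 8>2]
(B,R): not NE [P2→S gives 8>4]
(B,S): NE

Nash profiles: (B,S)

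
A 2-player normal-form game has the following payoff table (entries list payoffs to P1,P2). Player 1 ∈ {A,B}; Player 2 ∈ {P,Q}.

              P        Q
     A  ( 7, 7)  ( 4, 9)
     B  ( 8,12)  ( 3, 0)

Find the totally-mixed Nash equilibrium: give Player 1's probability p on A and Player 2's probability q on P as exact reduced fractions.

p=6/7, q=1/2

P1 indiff ⇒ q·7+(1-q)·4 = q·8+(1-q)·3 ⇒ q(-1) = (1-q)(-1) ⇒ q = 1/2
P2 indiff ⇒ p·7+(1-p)·12 = p·9+(1-p)·0 ⇒ p(-2) = (1-p)(-12) ⇒ p = 6/7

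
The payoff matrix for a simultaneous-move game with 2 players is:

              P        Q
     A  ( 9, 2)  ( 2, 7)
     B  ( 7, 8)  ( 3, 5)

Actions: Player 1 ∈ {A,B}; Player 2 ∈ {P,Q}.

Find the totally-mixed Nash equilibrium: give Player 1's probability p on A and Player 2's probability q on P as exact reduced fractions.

P1 indiff ⇒ q·9+(1-q)·2 = q·7+(1-q)·3 ⇒ q(2) = (1-q)(1) ⇒ q = 1/3
P2 indiff ⇒ p·2+(1-p)·8 = p·7+(1-p)·5 ⇒ p(-5) = (1-p)(-3) ⇒ p = 3/8

p=3/8, q=1/3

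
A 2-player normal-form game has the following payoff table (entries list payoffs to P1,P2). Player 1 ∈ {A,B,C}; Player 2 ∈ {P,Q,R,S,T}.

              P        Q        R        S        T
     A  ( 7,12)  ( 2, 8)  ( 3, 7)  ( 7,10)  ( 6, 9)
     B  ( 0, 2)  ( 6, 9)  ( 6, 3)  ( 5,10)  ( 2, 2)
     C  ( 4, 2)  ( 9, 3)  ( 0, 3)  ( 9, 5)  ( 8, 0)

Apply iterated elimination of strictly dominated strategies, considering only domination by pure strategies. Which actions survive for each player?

P2 drop Q (S beats it: A:10>8 B:10>9 C:5>3)
P2 drop R (S beats it: A:10>7 B:10>3 C:5>3)
P1 drop B (A beats it: P:7>0 S:7>5 T:6>2)
P2 drop T (P beats it: A:12>9 C:2>0)
P1→{A,C} P2→{P,S}

IESDS → P1:{A,C} P2:{P,S}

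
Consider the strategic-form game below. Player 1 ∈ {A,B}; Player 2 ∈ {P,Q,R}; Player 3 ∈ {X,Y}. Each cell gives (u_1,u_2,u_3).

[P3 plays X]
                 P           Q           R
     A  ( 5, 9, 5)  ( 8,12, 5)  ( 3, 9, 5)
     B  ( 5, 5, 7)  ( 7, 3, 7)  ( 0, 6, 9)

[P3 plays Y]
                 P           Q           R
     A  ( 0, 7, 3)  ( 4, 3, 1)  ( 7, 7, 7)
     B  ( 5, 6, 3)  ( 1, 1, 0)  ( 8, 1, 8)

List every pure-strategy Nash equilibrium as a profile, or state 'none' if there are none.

(A,P,X): not NE [P2→Q gives 12>9]
(A,P,Y): not NE [P1→B gives 5>0; P3→X gives 5>3]
(A,Q,X): NE
(A,Q,Y): not NE [P2→R gives 7>3; P3→X gives 5>1]
(A,R,X): not NE [P2→Q gives 12>9; P3→Y gives 7>5]
(A,R,Y): not NE [P1→B gives 8>7]
(B,P,X): not NE [P2→R gives 6>5]
(B,P,Y): not NE [P3→X gives 7>3]
(B,Q,X): not NE [P1→A gives 8>7; P2→R gives 6>3]
(B,Q,Y): not NE [P1→A gives 4>1; P2→P gives 6>1; P3→X gives 7>0]
(B,R,X): not NE [P1→A gives 3>0]
(B,R,Y): not NE [P2→P gives 6>1; P3→X gives 9>8]

Nash profiles: (A,Q,X)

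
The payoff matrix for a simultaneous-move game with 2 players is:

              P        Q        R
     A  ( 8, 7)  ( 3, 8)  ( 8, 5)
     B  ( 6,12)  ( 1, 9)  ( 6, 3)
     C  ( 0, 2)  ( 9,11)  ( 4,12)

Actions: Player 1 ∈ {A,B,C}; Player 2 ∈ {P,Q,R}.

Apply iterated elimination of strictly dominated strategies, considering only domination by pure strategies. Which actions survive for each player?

Remaining: P1:{A,C} P2:{Q,R}

P1 drop B (A beats it: P:8>6 Q:3>1 R:8>6)
P2 drop P (Q beats it: A:8>7 C:11>2)
P1→{A,C} P2→{Q,R}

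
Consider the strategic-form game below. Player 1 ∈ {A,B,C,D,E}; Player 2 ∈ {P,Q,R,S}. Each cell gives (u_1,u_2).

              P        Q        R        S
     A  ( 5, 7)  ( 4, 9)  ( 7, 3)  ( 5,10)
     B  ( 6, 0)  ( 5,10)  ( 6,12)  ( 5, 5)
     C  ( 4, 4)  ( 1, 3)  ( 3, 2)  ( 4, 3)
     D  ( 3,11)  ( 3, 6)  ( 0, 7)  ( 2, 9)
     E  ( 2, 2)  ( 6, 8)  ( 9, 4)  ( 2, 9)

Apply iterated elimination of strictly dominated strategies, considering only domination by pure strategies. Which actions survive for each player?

P1 drop C (A beats it: P:5>4 Q:4>1 R:7>3 S:5>4)
P1 drop D (A beats it: P:5>3 Q:4>3 R:7>0 S:5>2)
P2 drop P (Q beats it: A:9>7 B:10>0 E:8>2)
P1→{A,B,E} P2→{Q,R,S}

Survivors P1:{A,B,E} P2:{Q,R,S}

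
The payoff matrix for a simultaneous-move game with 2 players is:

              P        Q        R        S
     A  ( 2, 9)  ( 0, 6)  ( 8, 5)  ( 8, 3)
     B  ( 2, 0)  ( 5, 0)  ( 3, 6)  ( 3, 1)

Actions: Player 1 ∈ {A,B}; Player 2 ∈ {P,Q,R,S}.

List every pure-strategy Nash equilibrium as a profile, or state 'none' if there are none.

(A,P): NE
(A,Q): not NE [P1→B gives 5>0; P2→P gives 9>6]
(A,R): not NE [P2→P gives 9>5]
(A,S): not NE [P2→P gives 9>3]
(B,P): not NE [P2→R gives 6>0]
(B,Q): not NE [P2→R gives 6>0]
(B,R): not NE [P1→A gives 8>3]
(B,S): not NE [P1→A gives 8>3; P2→R gives 6>1]

NE set: (A,P)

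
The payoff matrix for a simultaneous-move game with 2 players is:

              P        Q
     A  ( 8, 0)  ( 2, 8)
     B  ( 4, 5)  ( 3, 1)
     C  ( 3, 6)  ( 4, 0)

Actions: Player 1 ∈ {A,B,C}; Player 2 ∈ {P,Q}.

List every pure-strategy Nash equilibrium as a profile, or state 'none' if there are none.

(A,P): not NE [P2→Q gives 8>0]
(A,Q): not NE [P1→C gives 4>2]
(B,P): not NE [P1→A gives 8>4]
(B,Q): not NE [P1→C gives 4>3; P2→P gives 5>1]
(C,P): not NE [P1→A gives 8>3]
(C,Q): not NE [P2→P gives 6>0]

No pure NE.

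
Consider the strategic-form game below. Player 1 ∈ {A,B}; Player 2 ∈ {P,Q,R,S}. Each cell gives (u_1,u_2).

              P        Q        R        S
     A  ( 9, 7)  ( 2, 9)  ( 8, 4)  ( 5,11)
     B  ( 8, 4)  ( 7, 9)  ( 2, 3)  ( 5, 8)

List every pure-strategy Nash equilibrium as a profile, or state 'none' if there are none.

(A,P): not NE [P2→S gives 11>7]
(A,Q): not NE [P1→B gives 7>2; P2→S gives 11>9]
(A,R): not NE [P2→S gives 11>4]
(A,S): NE
(B,P): not NE [P1→A gives 9>8; P2→Q gives 9>4]
(B,Q): NE
(B,R): not NE [P1→A gives 8>2; P2→Q gives 9>3]
(B,S): not NE [P2→Q gives 9>8]

NE set: (A,S), (B,Q)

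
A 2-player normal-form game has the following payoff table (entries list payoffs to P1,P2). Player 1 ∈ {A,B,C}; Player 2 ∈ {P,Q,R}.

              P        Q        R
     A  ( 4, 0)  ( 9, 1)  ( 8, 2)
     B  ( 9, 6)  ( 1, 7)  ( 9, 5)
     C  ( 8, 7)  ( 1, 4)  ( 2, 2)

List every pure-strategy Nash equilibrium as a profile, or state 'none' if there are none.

PSNE: ∅

(A,P): not NE [P1→B gives 9>4; P2→R gives 2>0]
(A,Q): not NE [P2→R gives 2>1]
(A,R): not NE [P1→B gives 9>8]
(B,P): not NE [P2→Q gives 7>6]
(B,Q): not NE [P1→A gives 9>1]
(B,R): not NE [P2→Q gives 7>5]
(C,P): not NE [P1→B gives 9>8]
(C,Q): not NE [P1→A gives 9>1; P2→P gives 7>4]
(C,R): not NE [P1→B gives 9>2; P2→P gives 7>2]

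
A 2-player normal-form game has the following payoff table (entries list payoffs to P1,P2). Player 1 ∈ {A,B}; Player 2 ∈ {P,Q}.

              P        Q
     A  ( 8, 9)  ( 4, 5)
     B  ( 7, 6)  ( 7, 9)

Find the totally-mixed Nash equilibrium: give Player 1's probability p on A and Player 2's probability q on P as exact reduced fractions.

P1 mixes 3/7 on A; P2 mixes 3/4 on P

P1 indiff ⇒ q·8+(1-q)·4 = q·7+(1-q)·7 ⇒ q(1) = (1-q)(3) ⇒ q = 3/4
P2 indiff ⇒ p·9+(1-p)·6 = p·5+(1-p)·9 ⇒ p(4) = (1-p)(3) ⇒ p = 3/7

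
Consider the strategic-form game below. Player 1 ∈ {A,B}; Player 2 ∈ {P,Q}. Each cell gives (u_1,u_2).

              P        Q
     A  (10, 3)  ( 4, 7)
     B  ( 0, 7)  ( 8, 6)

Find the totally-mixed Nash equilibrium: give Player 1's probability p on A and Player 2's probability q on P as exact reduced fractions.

P1 indiff ⇒ q·10+(1-q)·4 = q·0+(1-q)·8 ⇒ q(10) = (1-q)(4) ⇒ q = 2/7
P2 indiff ⇒ p·3+(1-p)·7 = p·7+(1-p)·6 ⇒ p(-4) = (1-p)(-1) ⇒ p = 1/5

P1 mixes 1/5 on A; P2 mixes 2/7 on P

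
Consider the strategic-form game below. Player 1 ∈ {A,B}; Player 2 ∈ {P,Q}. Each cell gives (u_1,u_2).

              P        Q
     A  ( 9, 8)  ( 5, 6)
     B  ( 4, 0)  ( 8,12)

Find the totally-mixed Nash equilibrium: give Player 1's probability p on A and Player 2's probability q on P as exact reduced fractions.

P1 mixes 6/7 on A; P2 mixes 3/8 on P

P1 indiff ⇒ q·9+(1-q)·5 = q·4+(1-q)·8 ⇒ q(5) = (1-q)(3) ⇒ q = 3/8
P2 indiff ⇒ p·8+(1-p)·0 = p·6+(1-p)·12 ⇒ p(2) = (1-p)(12) ⇒ p = 6/7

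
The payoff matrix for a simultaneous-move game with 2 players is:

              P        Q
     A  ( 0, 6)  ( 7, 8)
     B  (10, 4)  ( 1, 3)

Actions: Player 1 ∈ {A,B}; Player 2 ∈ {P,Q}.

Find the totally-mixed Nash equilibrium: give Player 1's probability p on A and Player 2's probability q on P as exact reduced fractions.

P1 indiff ⇒ q·0+(1-q)·7 = q·10+(1-q)·1 ⇒ q(-10) = (1-q)(-6) ⇒ q = 3/8
P2 indiff ⇒ p·6+(1-p)·4 = p·8+(1-p)·3 ⇒ p(-2) = (1-p)(-1) ⇒ p = 1/3

(p,q) = (1/3, 3/8)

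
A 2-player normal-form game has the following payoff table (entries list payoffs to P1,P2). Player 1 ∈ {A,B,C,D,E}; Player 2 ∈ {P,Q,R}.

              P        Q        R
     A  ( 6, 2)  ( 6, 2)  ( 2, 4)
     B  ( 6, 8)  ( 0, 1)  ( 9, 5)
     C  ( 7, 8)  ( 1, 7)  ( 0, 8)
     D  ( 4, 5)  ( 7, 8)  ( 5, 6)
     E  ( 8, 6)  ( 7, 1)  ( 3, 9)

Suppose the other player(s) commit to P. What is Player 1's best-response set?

BR_1 = {E}

u_1(A vs P) = 6
u_1(B vs P) = 6
u_1(C vs P) = 7
u_1(D vs P) = 4
u_1(E vs P) = 8
max payoff 8 at {E}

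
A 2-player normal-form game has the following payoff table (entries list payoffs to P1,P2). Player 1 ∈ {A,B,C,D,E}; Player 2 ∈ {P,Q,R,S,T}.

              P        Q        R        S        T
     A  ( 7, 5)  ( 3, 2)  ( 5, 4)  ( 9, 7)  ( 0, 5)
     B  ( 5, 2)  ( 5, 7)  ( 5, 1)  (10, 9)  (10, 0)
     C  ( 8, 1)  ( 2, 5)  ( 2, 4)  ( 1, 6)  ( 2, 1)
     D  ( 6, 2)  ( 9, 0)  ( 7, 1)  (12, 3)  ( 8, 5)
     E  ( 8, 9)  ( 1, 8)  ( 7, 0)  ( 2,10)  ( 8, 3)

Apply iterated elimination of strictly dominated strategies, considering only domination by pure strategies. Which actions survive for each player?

P2 drop P (S beats it: A:7>5 B:9>2 C:6>1 D:3>2 E:10>9)
P1 drop A (D beats it: Q:9>3 R:7>5 S:12>9 T:8>0)
P1 drop C (B beats it: Q:5>2 R:5>2 S:10>1 T:10>2)
P2 drop Q (S beats it: B:9>7 D:3>0 E:10>8)
P2 drop R (S beats it: B:9>1 D:3>1 E:10>0)
P1 drop E (B beats it: S:10>2 T:10>8)
P1→{B,D} P2→{S,T}

Remaining: P1:{B,D} P2:{S,T}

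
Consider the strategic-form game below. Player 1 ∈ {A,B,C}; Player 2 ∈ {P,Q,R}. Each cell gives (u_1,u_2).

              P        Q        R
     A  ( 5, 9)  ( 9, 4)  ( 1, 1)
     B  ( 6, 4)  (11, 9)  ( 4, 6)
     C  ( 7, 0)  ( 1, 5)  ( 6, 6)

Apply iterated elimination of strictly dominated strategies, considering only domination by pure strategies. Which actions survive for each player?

P1 drop A (B beats it: P:6>5 Q:11>9 R:4>1)
P2 drop P (Q beats it: B:9>4 C:5>0)
P1→{B,C} P2→{Q,R}

Remaining: P1:{B,C} P2:{Q,R}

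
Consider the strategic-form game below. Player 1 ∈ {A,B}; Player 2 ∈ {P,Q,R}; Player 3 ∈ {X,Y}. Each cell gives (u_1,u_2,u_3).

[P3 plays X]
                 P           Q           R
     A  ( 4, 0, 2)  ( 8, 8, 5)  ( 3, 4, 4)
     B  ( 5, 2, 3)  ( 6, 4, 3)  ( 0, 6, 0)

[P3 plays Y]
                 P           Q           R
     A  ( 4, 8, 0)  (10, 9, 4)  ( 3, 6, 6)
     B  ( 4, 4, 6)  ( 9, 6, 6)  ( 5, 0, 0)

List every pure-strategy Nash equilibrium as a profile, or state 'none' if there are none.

(A,P,X): not NE [P1→B gives 5>4; P2→Q gives 8>0]
(A,P,Y): not NE [P2→Q gives 9>8; P3→X gives 2>0]
(A,Q,X): NE
(A,Q,Y): not NE [P3→X gives 5>4]
(A,R,X): not NE [P2→Q gives 8>4; P3→Y gives 6>4]
(A,R,Y): not NE [P1→B gives 5>3; P2→Q gives 9>6]
(B,P,X): not NE [P2→R gives 6>2; P3→Y gives 6>3]
(B,P,Y): not NE [P2→Q gives 6>4]
(B,Q,X): not NE [P1→A gives 8>6; P2→R gives 6>4; P3→Y gives 6>3]
(B,Q,Y): not NE [P1→A gives 10>9]
(B,R,X): not NE [P1→A gives 3>0]
(B,R,Y): not NE [P2→Q gives 6>0]

NE set: (A,Q,X)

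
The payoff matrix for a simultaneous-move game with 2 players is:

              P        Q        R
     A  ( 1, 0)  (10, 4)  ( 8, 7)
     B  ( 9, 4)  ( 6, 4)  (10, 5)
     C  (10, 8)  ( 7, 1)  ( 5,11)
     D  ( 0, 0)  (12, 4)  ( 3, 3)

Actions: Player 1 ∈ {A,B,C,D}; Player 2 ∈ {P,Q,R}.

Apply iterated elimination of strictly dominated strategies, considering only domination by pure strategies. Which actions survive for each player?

IESDS → P1:{A,B,D} P2:{Q,R}

P2 drop P (R beats it: A:7>0 B:5>4 C:11>8 D:3>0)
P1 drop C (A beats it: Q:10>7 R:8>5)
P1→{A,B,D} P2→{Q,R}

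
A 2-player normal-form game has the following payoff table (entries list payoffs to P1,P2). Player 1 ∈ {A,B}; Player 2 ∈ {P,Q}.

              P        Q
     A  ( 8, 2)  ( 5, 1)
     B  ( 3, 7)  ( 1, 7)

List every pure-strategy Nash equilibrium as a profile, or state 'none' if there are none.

NE set: (A,P)

(A,P): NE
(A,Q): not NE [P2→P gives 2>1]
(B,P): not NE [P1→A gives 8>3]
(B,Q): not NE [P1→A gives 5>1]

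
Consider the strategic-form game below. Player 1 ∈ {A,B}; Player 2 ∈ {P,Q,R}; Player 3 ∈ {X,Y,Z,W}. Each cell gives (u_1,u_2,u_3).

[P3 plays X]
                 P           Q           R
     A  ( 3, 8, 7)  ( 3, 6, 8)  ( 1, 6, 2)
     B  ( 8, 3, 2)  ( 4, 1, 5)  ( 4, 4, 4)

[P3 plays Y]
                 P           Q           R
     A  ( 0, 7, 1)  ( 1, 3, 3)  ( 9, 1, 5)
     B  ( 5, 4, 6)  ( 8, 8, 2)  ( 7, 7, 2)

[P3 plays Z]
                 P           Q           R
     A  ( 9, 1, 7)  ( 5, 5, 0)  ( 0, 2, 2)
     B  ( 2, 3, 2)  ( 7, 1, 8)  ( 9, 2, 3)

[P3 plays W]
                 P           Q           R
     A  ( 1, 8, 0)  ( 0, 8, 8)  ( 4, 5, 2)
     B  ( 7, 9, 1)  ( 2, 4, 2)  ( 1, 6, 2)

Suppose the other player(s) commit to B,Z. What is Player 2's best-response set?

argmax u_2 = {P}

u_2(P vs B,Z) = 3
u_2(Q vs B,Z) = 1
u_2(R vs B,Z) = 2
max payoff 3 at {P}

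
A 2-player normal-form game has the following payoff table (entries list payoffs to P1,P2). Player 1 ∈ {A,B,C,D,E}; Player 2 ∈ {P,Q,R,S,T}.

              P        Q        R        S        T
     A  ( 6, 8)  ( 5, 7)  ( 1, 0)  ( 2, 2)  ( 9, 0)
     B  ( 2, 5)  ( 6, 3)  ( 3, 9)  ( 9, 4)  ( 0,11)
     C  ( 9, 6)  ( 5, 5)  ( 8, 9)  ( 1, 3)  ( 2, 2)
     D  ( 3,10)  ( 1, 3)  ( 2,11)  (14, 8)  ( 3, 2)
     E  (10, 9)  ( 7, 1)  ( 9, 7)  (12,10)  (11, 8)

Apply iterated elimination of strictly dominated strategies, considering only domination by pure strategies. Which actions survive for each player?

P1 drop A (E beats it: P:10>6 Q:7>5 R:9>1 S:12>2 T:11>9)
P1 drop B (E beats it: P:10>2 Q:7>6 R:9>3 S:12>9 T:11>0)
P1 drop C (E beats it: P:10>9 Q:7>5 R:9>8 S:12>1 T:11>2)
P2 drop Q (P beats it: D:10>3 E:9>1)
P2 drop T (P beats it: D:10>2 E:9>8)
P1→{D,E} P2→{P,R,S}

Survivors P1:{D,E} P2:{P,R,S}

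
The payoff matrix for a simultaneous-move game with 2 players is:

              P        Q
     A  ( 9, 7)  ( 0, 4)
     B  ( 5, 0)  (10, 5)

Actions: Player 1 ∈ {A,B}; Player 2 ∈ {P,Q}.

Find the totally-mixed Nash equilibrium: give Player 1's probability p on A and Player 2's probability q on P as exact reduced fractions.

P1 indiff ⇒ q·9+(1-q)·0 = q·5+(1-q)·10 ⇒ q(4) = (1-q)(10) ⇒ q = 5/7
P2 indiff ⇒ p·7+(1-p)·0 = p·4+(1-p)·5 ⇒ p(3) = (1-p)(5) ⇒ p = 5/8

(p,q) = (5/8, 5/7)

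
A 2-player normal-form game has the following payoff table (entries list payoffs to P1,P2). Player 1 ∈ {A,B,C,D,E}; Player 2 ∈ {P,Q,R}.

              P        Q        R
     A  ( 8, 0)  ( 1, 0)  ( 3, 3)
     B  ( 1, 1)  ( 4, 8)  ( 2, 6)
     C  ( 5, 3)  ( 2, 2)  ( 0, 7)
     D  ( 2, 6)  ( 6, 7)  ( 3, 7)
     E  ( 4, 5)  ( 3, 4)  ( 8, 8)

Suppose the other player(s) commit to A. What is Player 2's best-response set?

BR_2 = {R}

u_2(P vs A) = 0
u_2(Q vs A) = 0
u_2(R vs A) = 3
max payoff 3 at {R}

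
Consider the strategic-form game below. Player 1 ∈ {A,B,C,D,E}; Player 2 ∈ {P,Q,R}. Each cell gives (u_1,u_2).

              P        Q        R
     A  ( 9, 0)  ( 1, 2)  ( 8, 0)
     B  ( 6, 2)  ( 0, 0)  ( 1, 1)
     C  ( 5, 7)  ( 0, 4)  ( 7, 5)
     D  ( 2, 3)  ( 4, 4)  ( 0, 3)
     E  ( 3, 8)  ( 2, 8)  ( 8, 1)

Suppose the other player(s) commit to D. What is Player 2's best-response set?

u_2(P vs D) = 3
u_2(Q vs D) = 4
u_2(R vs D) = 3
max payoff 4 at {Q}

argmax u_2 = {Q}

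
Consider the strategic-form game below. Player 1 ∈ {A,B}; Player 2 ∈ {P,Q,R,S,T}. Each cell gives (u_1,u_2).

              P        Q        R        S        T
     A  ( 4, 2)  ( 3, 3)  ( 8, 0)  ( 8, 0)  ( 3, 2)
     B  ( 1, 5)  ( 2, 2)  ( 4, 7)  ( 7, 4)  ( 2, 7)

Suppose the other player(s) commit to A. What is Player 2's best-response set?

BR_2 = {Q}

u_2(P vs A) = 2
u_2(Q vs A) = 3
u_2(R vs A) = 0
u_2(S vs A) = 0
u_2(T vs A) = 2
max payoff 3 at {Q}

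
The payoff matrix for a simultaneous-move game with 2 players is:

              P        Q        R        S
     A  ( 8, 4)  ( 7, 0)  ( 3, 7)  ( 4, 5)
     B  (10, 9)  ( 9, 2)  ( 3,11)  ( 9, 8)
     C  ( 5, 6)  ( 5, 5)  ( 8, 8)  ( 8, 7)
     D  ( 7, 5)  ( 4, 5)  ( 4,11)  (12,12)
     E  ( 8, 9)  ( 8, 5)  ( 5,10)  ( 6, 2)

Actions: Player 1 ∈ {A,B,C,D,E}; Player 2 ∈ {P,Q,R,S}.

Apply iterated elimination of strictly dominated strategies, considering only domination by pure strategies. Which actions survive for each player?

Remaining: P1:{C,D} P2:{R,S}

P2 drop P (R beats it: A:7>4 B:11>9 C:8>6 D:11>5 E:10>9)
P1 drop A (E beats it: Q:8>7 R:5>3 S:6>4)
P2 drop Q (R beats it: B:11>2 C:8>5 D:11>5 E:10>5)
P1 drop B (D beats it: R:4>3 S:12>9)
P1 drop E (C beats it: R:8>5 S:8>6)
P1→{C,D} P2→{R,S}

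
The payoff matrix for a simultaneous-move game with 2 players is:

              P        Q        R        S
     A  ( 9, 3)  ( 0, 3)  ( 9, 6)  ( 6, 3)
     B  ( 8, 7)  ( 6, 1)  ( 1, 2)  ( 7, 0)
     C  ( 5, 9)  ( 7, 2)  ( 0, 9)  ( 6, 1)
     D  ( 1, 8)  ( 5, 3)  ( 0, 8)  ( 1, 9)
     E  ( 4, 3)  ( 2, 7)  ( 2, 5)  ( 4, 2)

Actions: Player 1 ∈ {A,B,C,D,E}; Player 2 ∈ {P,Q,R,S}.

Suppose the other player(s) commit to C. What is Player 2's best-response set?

argmax u_2 = {P,R}

u_2(P vs C) = 9
u_2(Q vs C) = 2
u_2(R vs C) = 9
u_2(S vs C) = 1
max payoff 9 at {P,R}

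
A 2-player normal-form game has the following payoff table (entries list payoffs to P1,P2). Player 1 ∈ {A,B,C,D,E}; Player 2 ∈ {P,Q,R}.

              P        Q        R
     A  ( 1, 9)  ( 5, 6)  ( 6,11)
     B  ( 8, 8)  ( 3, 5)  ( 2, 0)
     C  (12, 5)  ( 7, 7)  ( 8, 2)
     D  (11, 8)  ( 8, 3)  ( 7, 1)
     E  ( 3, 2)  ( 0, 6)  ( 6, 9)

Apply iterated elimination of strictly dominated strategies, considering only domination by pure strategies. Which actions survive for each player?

Remaining: P1:{C,D} P2:{P,Q}

P1 drop A (C beats it: P:12>1 Q:7>5 R:8>6)
P1 drop B (C beats it: P:12>8 Q:7>3 R:8>2)
P1 drop E (C beats it: P:12>3 Q:7>0 R:8>6)
P2 drop R (P beats it: C:5>2 D:8>1)
P1→{C,D} P2→{P,Q}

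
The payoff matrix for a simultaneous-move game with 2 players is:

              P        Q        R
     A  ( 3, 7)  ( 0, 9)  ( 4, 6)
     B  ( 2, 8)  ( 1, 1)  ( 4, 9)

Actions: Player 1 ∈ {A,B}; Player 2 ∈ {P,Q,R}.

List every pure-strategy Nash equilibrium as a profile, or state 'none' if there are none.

NE set: (B,R)

(A,P): not NE [P2→Q gives 9>7]
(A,Q): not NE [P1→B gives 1>0]
(A,R): not NE [P2→Q gives 9>6]
(B,P): not NE [P1→A gives 3>2; P2→R gives 9>8]
(B,Q): not NE [P2→R gives 9>1]
(B,R): NE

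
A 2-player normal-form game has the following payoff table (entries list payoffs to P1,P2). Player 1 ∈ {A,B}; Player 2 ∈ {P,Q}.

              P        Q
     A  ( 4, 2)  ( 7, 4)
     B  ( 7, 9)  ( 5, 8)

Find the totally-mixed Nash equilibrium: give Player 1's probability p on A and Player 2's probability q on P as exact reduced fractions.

P1 mixes 1/3 on A; P2 mixes 2/5 on P

P1 indiff ⇒ q·4+(1-q)·7 = q·7+(1-q)·5 ⇒ q(-3) = (1-q)(-2) ⇒ q = 2/5
P2 indiff ⇒ p·2+(1-p)·9 = p·4+(1-p)·8 ⇒ p(-2) = (1-p)(-1) ⇒ p = 1/3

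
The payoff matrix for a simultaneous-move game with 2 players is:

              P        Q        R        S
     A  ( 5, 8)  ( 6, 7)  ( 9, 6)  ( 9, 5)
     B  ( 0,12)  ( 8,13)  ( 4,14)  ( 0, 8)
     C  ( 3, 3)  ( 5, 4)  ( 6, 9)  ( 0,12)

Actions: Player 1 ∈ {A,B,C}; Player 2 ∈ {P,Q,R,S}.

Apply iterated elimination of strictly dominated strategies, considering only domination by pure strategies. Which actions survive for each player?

P1 drop C (A beats it: P:5>3 Q:6>5 R:9>6 S:9>0)
P2 drop S (P beats it: A:8>5 B:12>8)
P1→{A,B} P2→{P,Q,R}

Remaining: P1:{A,B} P2:{P,Q,R}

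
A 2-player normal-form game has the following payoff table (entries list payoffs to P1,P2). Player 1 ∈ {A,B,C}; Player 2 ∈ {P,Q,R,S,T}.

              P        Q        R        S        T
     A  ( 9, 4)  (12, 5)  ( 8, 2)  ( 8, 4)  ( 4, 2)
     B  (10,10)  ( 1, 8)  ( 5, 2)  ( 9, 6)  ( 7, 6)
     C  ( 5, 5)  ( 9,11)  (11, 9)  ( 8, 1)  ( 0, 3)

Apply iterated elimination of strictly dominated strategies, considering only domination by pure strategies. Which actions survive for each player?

P2 drop R (Q beats it: A:5>2 B:8>2 C:11>9)
P2 drop S (Q beats it: A:5>4 B:8>6 C:11>1)
P1 drop C (A beats it: P:9>5 Q:12>9 T:4>0)
P2 drop T (P beats it: A:4>2 B:10>6)
P1→{A,B} P2→{P,Q}

IESDS → P1:{A,B} P2:{P,Q}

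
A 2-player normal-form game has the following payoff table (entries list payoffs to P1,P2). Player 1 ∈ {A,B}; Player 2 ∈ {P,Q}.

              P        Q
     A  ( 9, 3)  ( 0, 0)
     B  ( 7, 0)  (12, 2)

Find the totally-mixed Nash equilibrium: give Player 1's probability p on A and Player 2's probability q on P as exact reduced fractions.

P1 indiff ⇒ q·9+(1-q)·0 = q·7+(1-q)·12 ⇒ q(2) = (1-q)(12) ⇒ q = 6/7
P2 indiff ⇒ p·3+(1-p)·0 = p·0+(1-p)·2 ⇒ p(3) = (1-p)(2) ⇒ p = 2/5

p=2/5, q=6/7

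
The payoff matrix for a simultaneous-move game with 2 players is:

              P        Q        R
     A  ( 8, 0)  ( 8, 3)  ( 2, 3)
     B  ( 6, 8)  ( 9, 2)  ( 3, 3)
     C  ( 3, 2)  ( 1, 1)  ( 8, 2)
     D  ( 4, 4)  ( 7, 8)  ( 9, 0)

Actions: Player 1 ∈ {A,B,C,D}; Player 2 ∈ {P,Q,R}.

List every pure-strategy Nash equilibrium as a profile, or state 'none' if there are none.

Equilibria: none

(A,P): not NE [P2→R gives 3>0]
(A,Q): not NE [P1→B gives 9>8]
(A,R): not NE [P1→D gives 9>2]
(B,P): not NE [P1→A gives 8>6]
(B,Q): not NE [P2→P gives 8>2]
(B,R): not NE [P1→D gives 9>3; P2→P gives 8>3]
(C,P): not NE [P1→A gives 8>3]
(C,Q): not NE [P1→B gives 9>1; P2→R gives 2>1]
(C,R): not NE [P1→D gives 9>8]
(D,P): not NE [P1→A gives 8>4; P2→Q gives 8>4]
(D,Q): not NE [P1→B gives 9>7]
(D,R): not NE [P2→Q gives 8>0]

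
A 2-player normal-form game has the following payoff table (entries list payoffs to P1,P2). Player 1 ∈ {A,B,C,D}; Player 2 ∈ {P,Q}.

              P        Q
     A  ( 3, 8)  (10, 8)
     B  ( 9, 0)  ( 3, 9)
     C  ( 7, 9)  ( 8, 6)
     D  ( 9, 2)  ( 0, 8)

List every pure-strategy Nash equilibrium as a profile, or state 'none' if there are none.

(A,P): not NE [P1→D gives 9>3]
(A,Q): NE
(B,P): not NE [P2→Q gives 9>0]
(B,Q): not NE [P1→A gives 10>3]
(C,P): not NE [P1→D gives 9>7]
(C,Q): not NE [P1→A gives 10>8; P2→P gives 9>6]
(D,P): not NE [P2→Q gives 8>2]
(D,Q): not NE [P1→A gives 10>0]

Nash profiles: (A,Q)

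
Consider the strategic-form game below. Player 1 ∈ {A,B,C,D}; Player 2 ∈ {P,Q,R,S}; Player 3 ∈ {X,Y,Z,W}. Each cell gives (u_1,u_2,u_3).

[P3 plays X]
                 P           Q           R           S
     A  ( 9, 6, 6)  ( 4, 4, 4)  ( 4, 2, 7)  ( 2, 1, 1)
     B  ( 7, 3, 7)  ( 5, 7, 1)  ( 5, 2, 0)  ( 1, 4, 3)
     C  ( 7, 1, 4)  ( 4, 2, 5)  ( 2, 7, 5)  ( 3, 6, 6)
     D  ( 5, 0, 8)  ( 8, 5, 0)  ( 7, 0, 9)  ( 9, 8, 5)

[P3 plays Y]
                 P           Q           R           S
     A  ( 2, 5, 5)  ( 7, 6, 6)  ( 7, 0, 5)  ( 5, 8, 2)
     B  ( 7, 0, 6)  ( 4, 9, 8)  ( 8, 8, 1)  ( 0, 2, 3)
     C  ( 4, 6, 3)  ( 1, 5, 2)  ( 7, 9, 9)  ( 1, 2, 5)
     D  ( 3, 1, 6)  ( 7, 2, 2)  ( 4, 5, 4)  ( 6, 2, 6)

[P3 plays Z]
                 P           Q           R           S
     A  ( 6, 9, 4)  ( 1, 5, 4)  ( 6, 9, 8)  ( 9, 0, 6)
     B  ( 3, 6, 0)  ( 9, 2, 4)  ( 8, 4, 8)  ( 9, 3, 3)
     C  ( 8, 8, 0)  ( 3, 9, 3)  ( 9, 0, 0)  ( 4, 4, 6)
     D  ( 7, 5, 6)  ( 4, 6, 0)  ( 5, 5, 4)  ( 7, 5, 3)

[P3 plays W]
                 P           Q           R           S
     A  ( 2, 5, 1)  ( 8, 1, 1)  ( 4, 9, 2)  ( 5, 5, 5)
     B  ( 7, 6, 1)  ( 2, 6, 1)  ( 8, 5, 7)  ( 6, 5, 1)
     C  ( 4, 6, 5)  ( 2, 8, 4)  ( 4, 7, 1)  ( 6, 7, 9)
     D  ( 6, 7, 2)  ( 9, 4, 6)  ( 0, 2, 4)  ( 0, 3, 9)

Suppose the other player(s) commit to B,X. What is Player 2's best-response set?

P2 best: {Q}

u_2(P vs B,X) = 3
u_2(Q vs B,X) = 7
u_2(R vs B,X) = 2
u_2(S vs B,X) = 4
max payoff 7 at {Q}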